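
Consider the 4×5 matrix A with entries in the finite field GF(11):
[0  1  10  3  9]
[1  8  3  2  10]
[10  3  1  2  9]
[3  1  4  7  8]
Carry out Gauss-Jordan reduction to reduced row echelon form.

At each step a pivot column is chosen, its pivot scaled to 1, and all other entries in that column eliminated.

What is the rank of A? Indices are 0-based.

step 1: exchange rows 0,1
step 1: normalize row 0 (÷1) = (1, 8, 3, 2, 10)
  row 2: subtract 10×row0 = (0, 0, 4, 4, 8)
  row 3: subtract 3×row0 = (0, 10, 6, 1, 0)
step 2: normalize row 1 (÷1) = (0, 1, 10, 3, 9)
  row 0: subtract 8×row1 = (1, 0, 0, 0, 4)
  row 3: subtract 10×row1 = (0, 0, 5, 4, 9)
step 3: normalize row 2 (÷4) = (0, 0, 1, 1, 2)
  row 1: subtract 10×row2 = (0, 1, 0, 4, 0)
  row 3: subtract 5×row2 = (0, 0, 0, 10, 10)
step 4: normalize row 3 (÷10) = (0, 0, 0, 1, 1)
  row 1: subtract 4×row3 = (0, 1, 0, 0, 7)
  row 2: subtract 1×row3 = (0, 0, 1, 0, 1)

rank = 4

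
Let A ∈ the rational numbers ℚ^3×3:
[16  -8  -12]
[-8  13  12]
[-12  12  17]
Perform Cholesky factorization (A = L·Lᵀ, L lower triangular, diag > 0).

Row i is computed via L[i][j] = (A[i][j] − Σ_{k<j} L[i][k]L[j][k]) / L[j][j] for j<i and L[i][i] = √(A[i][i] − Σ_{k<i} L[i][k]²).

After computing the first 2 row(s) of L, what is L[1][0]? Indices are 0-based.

Step 1: L[0][0] = √(16) = 4.
  L[1][0] = (-8) / L[0][0] = -2.
Step 2: L[1][1] = √(9) = 3.

L[1][0] = -2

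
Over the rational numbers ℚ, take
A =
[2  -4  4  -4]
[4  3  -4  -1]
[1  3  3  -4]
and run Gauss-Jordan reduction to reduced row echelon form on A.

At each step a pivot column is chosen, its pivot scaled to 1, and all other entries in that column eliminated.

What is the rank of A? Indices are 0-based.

rank = 3

step 1: normalize row 0 (÷2) = (1, -2, 2, -2)
  row 1: subtract 4×row0 = (0, 11, -12, 7)
  row 2: subtract 1×row0 = (0, 5, 1, -2)
step 2: normalize row 1 (÷11) = (0, 1, -12/11, 7/11)
  row 0: subtract -2×row1 = (1, 0, -2/11, -8/11)
  row 2: subtract 5×row1 = (0, 0, 71/11, -57/11)
step 3: normalize row 2 (÷71/11) = (0, 0, 1, -57/71)
  row 0: subtract -2/11×row2 = (1, 0, 0, -62/71)
  row 1: subtract -12/11×row2 = (0, 1, 0, -17/71)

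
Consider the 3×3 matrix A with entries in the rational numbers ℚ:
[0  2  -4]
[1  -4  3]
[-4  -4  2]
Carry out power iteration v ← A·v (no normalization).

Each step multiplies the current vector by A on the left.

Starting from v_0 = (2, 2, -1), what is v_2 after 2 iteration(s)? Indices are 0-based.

v_0 = (2, 2, -1).
v_1 = A·v_0 = (8, -9, -18).
v_2 = A·v_1 = (54, -10, -32).

v_2 = (54, -10, -32)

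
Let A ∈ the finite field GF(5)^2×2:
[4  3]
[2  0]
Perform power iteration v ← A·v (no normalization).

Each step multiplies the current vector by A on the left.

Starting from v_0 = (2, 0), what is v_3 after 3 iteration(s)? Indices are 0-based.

v_0 = (2, 0).
v_1 = A·v_0 = (3, 4).
v_2 = A·v_1 = (4, 1).
v_3 = A·v_2 = (4, 3).

v_3 = (4, 3)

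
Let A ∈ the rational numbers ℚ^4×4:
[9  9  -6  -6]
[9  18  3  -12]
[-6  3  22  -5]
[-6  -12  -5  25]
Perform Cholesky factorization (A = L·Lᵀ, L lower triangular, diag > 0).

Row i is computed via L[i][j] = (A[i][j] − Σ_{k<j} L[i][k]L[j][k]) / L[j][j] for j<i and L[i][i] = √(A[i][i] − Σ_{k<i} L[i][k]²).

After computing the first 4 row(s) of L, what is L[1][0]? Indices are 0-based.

Step 1: L[0][0] = √(9) = 3.
  L[1][0] = (9) / L[0][0] = 3.
Step 2: L[1][1] = √(9) = 3.
  L[2][0] = (-6) / L[0][0] = -2.
  L[2][1] = (9) / L[1][1] = 3.
Step 3: L[2][2] = √(9) = 3.
  L[3][0] = (-6) / L[0][0] = -2.
  L[3][1] = (-6) / L[1][1] = -2.
  L[3][2] = (-3) / L[2][2] = -1.
Step 4: L[3][3] = √(16) = 4.

L[1][0] = 3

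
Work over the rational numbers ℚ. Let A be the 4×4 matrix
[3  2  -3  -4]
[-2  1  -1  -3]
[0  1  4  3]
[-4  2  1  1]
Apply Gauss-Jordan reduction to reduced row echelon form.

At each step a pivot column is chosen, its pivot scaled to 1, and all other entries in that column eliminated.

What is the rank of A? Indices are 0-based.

[1] R0 /= 3  ⇒  (1, 2/3, -1, -4/3)
     R1 -= -2·R0  ⇒  (0, 7/3, -3, -17/3)
     R3 -= -4·R0  ⇒  (0, 14/3, -3, -13/3)
[2] R1 /= 7/3  ⇒  (0, 1, -9/7, -17/7)
     R0 -= 2/3·R1  ⇒  (1, 0, -1/7, 2/7)
     R2 -= 1·R1  ⇒  (0, 0, 37/7, 38/7)
     R3 -= 14/3·R1  ⇒  (0, 0, 3, 7)
[3] R2 /= 37/7  ⇒  (0, 0, 1, 38/37)
     R0 -= -1/7·R2  ⇒  (1, 0, 0, 16/37)
     R1 -= -9/7·R2  ⇒  (0, 1, 0, -41/37)
     R3 -= 3·R2  ⇒  (0, 0, 0, 145/37)
[4] R3 /= 145/37  ⇒  (0, 0, 0, 1)
     R0 -= 16/37·R3  ⇒  (1, 0, 0, 0)
     R1 -= -41/37·R3  ⇒  (0, 1, 0, 0)
     R2 -= 38/37·R3  ⇒  (0, 0, 1, 0)

rank = 4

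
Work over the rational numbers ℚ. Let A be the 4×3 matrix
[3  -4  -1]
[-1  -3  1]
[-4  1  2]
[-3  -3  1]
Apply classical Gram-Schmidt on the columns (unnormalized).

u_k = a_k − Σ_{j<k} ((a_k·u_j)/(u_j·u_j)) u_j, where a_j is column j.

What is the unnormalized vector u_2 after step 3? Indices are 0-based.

Step 1: u_0 = a_0 = (3, -1, -4, -3).
Step 2: u_1 = a_1 − (-4/35)·u_0 = (-128/35, -109/35, 19/35, -117/35).
Step 3: u_2 = a_2 − (-3/7)·u_0 − (-20/403)·u_1 = (42/403, 168/403, 126/403, -14/31).

u_2 = (42/403, 168/403, 126/403, -14/31)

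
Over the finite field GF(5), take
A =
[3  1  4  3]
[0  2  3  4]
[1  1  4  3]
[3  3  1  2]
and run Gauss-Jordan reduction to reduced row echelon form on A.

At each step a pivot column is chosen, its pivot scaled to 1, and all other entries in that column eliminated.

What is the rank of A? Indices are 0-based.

step 1: normalize row 0 (÷3) = (1, 2, 3, 1)
  row 2: subtract 1×row0 = (0, 4, 1, 2)
  row 3: subtract 3×row0 = (0, 2, 2, 4)
step 2: normalize row 1 (÷2) = (0, 1, 4, 2)
  row 0: subtract 2×row1 = (1, 0, 0, 2)
  row 2: subtract 4×row1 = (0, 0, 0, 4)
  row 3: subtract 2×row1 = (0, 0, 4, 0)
step 3: exchange rows 2,3
step 3: normalize row 2 (÷4) = (0, 0, 1, 0)
  row 1: subtract 4×row2 = (0, 1, 0, 2)
step 4: normalize row 3 (÷4) = (0, 0, 0, 1)
  row 0: subtract 2×row3 = (1, 0, 0, 0)
  row 1: subtract 2×row3 = (0, 1, 0, 0)

rank = 4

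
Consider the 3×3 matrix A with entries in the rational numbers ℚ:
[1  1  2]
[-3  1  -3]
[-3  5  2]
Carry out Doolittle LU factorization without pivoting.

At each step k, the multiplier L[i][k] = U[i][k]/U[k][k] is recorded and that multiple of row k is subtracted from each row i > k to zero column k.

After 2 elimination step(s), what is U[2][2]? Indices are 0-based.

Step 1: pivot at (0,0) is 1.
  row1 ← row1 − (-3)·row0  ⇒  L[1][0]=-3, U row1=(0, 4, 3)
  row2 ← row2 − (-3)·row0  ⇒  L[2][0]=-3, U row2=(0, 8, 8)
Step 2: pivot at (1,1) is 4.
  row2 ← row2 − (2)·row1  ⇒  L[2][1]=2, U row2=(0, 0, 2)

U[2][2] = 2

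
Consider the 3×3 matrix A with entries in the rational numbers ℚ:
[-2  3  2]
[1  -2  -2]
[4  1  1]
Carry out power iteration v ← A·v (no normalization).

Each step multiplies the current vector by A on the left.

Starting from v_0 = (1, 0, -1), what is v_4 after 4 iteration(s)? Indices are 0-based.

v_0 = (1, 0, -1).
v_1 = A·v_0 = (-4, 3, 3).
v_2 = A·v_1 = (23, -16, -10).
v_3 = A·v_2 = (-114, 75, 66).
v_4 = A·v_3 = (585, -396, -315).

v_4 = (585, -396, -315)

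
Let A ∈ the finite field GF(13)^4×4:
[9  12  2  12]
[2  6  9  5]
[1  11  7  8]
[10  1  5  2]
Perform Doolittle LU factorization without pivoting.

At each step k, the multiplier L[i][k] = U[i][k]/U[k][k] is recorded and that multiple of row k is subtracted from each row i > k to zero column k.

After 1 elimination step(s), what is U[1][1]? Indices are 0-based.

U[1][1] = 12

[col 0] pivot 9
  R1 -= 6*R0 → (0, 12, 10, 11)  (L[1][0] := 6)
  R2 -= 3*R0 → (0, 1, 1, 11)  (L[2][0] := 3)
  R3 -= 4*R0 → (0, 5, 10, 6)  (L[3][0] := 4)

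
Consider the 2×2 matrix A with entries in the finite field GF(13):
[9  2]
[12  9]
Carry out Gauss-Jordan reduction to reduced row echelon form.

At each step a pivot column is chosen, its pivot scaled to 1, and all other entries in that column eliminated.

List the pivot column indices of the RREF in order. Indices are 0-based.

pivot columns: 0, 1

step 1: normalize row 0 (÷9) = (1, 6)
  row 1: subtract 12×row0 = (0, 2)
step 2: normalize row 1 (÷2) = (0, 1)
  row 0: subtract 6×row1 = (1, 0)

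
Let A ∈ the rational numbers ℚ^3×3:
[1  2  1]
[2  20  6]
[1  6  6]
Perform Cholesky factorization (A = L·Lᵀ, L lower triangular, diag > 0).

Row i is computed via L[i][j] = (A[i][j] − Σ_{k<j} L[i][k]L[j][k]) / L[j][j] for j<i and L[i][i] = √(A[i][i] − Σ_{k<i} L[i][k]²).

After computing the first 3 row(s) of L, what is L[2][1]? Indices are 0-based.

Step 1: L[0][0] = √(1) = 1.
  L[1][0] = (2) / L[0][0] = 2.
Step 2: L[1][1] = √(16) = 4.
  L[2][0] = (1) / L[0][0] = 1.
  L[2][1] = (4) / L[1][1] = 1.
Step 3: L[2][2] = √(4) = 2.

L[2][1] = 1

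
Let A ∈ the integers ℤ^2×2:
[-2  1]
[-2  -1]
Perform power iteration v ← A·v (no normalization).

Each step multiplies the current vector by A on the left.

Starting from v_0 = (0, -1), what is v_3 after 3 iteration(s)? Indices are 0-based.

v_3 = (-5, -7)

v_0 = (0, -1).
v_1 = A·v_0 = (-1, 1).
v_2 = A·v_1 = (3, 1).
v_3 = A·v_2 = (-5, -7).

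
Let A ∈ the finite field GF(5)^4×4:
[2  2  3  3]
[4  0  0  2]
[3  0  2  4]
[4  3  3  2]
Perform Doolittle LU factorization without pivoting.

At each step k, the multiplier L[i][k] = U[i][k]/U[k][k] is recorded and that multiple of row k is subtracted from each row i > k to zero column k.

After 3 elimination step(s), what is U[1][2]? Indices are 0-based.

U[1][2] = 4

[col 0] pivot 2
  R1 -= 2*R0 → (0, 1, 4, 1)  (L[1][0] := 2)
  R2 -= 4*R0 → (0, 2, 0, 2)  (L[2][0] := 4)
  R3 -= 2*R0 → (0, 4, 2, 1)  (L[3][0] := 2)
[col 1] pivot 1
  R2 -= 2*R1 → (0, 0, 2, 0)  (L[2][1] := 2)
  R3 -= 4*R1 → (0, 0, 1, 2)  (L[3][1] := 4)
[col 2] pivot 2
  R3 -= 3*R2 → (0, 0, 0, 2)  (L[3][2] := 3)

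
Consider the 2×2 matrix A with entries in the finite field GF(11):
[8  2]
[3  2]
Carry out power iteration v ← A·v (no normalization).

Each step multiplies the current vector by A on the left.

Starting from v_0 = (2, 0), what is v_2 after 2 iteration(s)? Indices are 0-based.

v_0 = (2, 0).
v_1 = A·v_0 = (5, 6).
v_2 = A·v_1 = (8, 5).

v_2 = (8, 5)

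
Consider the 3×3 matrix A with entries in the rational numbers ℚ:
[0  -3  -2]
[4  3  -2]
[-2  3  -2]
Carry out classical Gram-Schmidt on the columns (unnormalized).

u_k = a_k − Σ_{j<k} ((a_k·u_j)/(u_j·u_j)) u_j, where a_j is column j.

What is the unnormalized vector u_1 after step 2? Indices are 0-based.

Step 1: u_0 = a_0 = (0, 4, -2).
Step 2: u_1 = a_1 − (3/10)·u_0 = (-3, 9/5, 18/5).

u_1 = (-3, 9/5, 18/5)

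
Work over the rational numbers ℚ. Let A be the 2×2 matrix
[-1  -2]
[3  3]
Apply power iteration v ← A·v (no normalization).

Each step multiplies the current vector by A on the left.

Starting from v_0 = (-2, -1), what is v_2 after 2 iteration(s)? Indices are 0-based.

v_0 = (-2, -1).
v_1 = A·v_0 = (4, -9).
v_2 = A·v_1 = (14, -15).

v_2 = (14, -15)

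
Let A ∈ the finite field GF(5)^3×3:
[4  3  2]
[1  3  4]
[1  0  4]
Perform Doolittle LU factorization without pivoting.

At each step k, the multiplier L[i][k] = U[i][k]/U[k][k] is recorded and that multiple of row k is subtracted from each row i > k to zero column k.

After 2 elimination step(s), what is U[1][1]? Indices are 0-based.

U[1][1] = 1

[col 0] pivot 4
  R1 -= 4*R0 → (0, 1, 1)  (L[1][0] := 4)
  R2 -= 4*R0 → (0, 3, 1)  (L[2][0] := 4)
[col 1] pivot 1
  R2 -= 3*R1 → (0, 0, 3)  (L[2][1] := 3)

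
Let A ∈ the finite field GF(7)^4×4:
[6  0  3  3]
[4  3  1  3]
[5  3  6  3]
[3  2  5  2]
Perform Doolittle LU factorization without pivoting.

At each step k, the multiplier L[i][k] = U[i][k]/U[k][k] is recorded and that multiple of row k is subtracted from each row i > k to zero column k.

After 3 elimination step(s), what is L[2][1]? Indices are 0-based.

k=0: U[0][0]=6
  eliminate (1,0): mult=3, new row 1: (0, 3, 6, 1); set L[1][0]=3
  eliminate (2,0): mult=2, new row 2: (0, 3, 0, 4); set L[2][0]=2
  eliminate (3,0): mult=4, new row 3: (0, 2, 0, 4); set L[3][0]=4
k=1: U[1][1]=3
  eliminate (2,1): mult=1, new row 2: (0, 0, 1, 3); set L[2][1]=1
  eliminate (3,1): mult=3, new row 3: (0, 0, 3, 1); set L[3][1]=3
k=2: U[2][2]=1
  eliminate (3,2): mult=3, new row 3: (0, 0, 0, 6); set L[3][2]=3

L[2][1] = 1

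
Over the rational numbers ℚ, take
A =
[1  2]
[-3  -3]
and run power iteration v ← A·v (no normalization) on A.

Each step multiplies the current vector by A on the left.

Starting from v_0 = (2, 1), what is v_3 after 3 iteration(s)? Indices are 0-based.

v_3 = (16, -3)

v_0 = (2, 1).
v_1 = A·v_0 = (4, -9).
v_2 = A·v_1 = (-14, 15).
v_3 = A·v_2 = (16, -3).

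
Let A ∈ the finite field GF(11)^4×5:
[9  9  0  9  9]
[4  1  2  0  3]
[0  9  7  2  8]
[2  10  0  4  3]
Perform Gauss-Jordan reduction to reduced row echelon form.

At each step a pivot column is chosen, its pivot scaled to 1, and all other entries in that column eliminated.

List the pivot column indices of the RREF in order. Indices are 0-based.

pivot columns: 0, 1, 2, 3

[1] R0 /= 9  ⇒  (1, 1, 0, 1, 1)
     R1 -= 4·R0  ⇒  (0, 8, 2, 7, 10)
     R3 -= 2·R0  ⇒  (0, 8, 0, 2, 1)
[2] R1 /= 8  ⇒  (0, 1, 3, 5, 4)
     R0 -= 1·R1  ⇒  (1, 0, 8, 7, 8)
     R2 -= 9·R1  ⇒  (0, 0, 2, 1, 5)
     R3 -= 8·R1  ⇒  (0, 0, 9, 6, 2)
[3] R2 /= 2  ⇒  (0, 0, 1, 6, 8)
     R0 -= 8·R2  ⇒  (1, 0, 0, 3, 10)
     R1 -= 3·R2  ⇒  (0, 1, 0, 9, 2)
     R3 -= 9·R2  ⇒  (0, 0, 0, 7, 7)
[4] R3 /= 7  ⇒  (0, 0, 0, 1, 1)
     R0 -= 3·R3  ⇒  (1, 0, 0, 0, 7)
     R1 -= 9·R3  ⇒  (0, 1, 0, 0, 4)
     R2 -= 6·R3  ⇒  (0, 0, 1, 0, 2)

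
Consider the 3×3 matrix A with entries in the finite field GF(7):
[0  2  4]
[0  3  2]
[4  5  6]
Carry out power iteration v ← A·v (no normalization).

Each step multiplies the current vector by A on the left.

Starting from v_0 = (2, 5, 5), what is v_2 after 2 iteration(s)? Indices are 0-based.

v_2 = (1, 5, 0)

v_0 = (2, 5, 5).
v_1 = A·v_0 = (2, 4, 0).
v_2 = A·v_1 = (1, 5, 0).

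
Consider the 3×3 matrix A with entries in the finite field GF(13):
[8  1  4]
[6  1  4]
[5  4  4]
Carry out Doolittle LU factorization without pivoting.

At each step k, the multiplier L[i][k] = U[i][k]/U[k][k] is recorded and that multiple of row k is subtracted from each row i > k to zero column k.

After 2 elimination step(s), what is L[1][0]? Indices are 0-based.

L[1][0] = 4

Step 1: pivot at (0,0) is 8.
  row1 ← row1 − (4)·row0  ⇒  L[1][0]=4, U row1=(0, 10, 1)
  row2 ← row2 − (12)·row0  ⇒  L[2][0]=12, U row2=(0, 5, 8)
Step 2: pivot at (1,1) is 10.
  row2 ← row2 − (7)·row1  ⇒  L[2][1]=7, U row2=(0, 0, 1)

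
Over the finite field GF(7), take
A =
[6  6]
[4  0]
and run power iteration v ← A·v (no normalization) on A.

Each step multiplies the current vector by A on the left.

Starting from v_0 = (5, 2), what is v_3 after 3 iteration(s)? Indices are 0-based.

v_3 = (6, 4)

v_0 = (5, 2).
v_1 = A·v_0 = (0, 6).
v_2 = A·v_1 = (1, 0).
v_3 = A·v_2 = (6, 4).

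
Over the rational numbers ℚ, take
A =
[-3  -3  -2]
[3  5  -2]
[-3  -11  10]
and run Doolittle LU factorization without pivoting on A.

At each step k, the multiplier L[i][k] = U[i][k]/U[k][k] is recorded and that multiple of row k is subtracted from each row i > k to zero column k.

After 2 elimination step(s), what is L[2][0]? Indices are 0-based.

k=0: U[0][0]=-3
  eliminate (1,0): mult=-1, new row 1: (0, 2, -4); set L[1][0]=-1
  eliminate (2,0): mult=1, new row 2: (0, -8, 12); set L[2][0]=1
k=1: U[1][1]=2
  eliminate (2,1): mult=-4, new row 2: (0, 0, -4); set L[2][1]=-4

L[2][0] = 1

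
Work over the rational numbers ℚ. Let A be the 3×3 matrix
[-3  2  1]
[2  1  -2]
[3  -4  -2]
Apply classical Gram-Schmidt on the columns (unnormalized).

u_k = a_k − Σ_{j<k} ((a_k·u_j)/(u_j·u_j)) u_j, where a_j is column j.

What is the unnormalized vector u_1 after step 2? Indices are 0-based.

Step 1: u_0 = a_0 = (-3, 2, 3).
Step 2: u_1 = a_1 − (-8/11)·u_0 = (-2/11, 27/11, -20/11).

u_1 = (-2/11, 27/11, -20/11)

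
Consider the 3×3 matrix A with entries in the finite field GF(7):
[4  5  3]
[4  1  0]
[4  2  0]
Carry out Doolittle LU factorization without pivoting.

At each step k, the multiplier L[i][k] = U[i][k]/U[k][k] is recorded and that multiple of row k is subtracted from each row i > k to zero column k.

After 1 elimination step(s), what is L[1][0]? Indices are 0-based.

L[1][0] = 1

k=0: U[0][0]=4
  eliminate (1,0): mult=1, new row 1: (0, 3, 4); set L[1][0]=1
  eliminate (2,0): mult=1, new row 2: (0, 4, 4); set L[2][0]=1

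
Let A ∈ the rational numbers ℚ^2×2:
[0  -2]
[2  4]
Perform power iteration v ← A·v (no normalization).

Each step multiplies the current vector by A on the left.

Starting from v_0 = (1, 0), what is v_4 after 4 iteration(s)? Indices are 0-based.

v_4 = (-48, 64)

v_0 = (1, 0).
v_1 = A·v_0 = (0, 2).
v_2 = A·v_1 = (-4, 8).
v_3 = A·v_2 = (-16, 24).
v_4 = A·v_3 = (-48, 64).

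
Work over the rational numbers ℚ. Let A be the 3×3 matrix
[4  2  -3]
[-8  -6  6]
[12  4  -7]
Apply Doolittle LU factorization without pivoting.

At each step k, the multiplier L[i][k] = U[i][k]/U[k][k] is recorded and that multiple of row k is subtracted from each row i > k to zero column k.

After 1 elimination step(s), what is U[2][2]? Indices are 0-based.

U[2][2] = 2

[col 0] pivot 4
  R1 -= -2*R0 → (0, -2, 0)  (L[1][0] := -2)
  R2 -= 3*R0 → (0, -2, 2)  (L[2][0] := 3)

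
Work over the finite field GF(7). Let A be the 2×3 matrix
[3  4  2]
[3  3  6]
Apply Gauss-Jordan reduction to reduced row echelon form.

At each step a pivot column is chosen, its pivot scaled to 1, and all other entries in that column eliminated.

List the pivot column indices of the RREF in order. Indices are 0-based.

[1] R0 /= 3  ⇒  (1, 6, 3)
     R1 -= 3·R0  ⇒  (0, 6, 4)
[2] R1 /= 6  ⇒  (0, 1, 3)
     R0 -= 6·R1  ⇒  (1, 0, 6)

pivot columns: 0, 1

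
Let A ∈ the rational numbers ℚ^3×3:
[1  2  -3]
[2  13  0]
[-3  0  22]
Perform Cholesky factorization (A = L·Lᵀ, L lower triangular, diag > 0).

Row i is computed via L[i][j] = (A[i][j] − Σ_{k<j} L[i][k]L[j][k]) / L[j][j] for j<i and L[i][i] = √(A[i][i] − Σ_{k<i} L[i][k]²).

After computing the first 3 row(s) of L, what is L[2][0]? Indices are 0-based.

L[2][0] = -3

Step 1: L[0][0] = √(1) = 1.
  L[1][0] = (2) / L[0][0] = 2.
Step 2: L[1][1] = √(9) = 3.
  L[2][0] = (-3) / L[0][0] = -3.
  L[2][1] = (6) / L[1][1] = 2.
Step 3: L[2][2] = √(9) = 3.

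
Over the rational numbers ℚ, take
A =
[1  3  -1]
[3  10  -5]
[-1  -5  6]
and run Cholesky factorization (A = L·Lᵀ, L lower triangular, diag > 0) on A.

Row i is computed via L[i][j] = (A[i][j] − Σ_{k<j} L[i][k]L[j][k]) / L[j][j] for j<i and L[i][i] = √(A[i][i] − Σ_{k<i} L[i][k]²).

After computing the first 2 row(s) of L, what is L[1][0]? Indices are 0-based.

Step 1: L[0][0] = √(1) = 1.
  L[1][0] = (3) / L[0][0] = 3.
Step 2: L[1][1] = √(1) = 1.

L[1][0] = 3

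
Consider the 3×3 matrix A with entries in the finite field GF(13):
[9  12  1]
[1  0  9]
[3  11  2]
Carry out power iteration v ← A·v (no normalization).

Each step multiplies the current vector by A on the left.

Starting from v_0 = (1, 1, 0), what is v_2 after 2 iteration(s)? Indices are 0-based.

v_2 = (7, 4, 11)

v_0 = (1, 1, 0).
v_1 = A·v_0 = (8, 1, 1).
v_2 = A·v_1 = (7, 4, 11).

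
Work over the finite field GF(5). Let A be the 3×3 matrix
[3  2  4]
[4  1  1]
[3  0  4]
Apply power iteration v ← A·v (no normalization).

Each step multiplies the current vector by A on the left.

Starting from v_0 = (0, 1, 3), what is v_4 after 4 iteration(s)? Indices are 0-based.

v_4 = (3, 0, 0)

v_0 = (0, 1, 3).
v_1 = A·v_0 = (4, 4, 2).
v_2 = A·v_1 = (3, 2, 0).
v_3 = A·v_2 = (3, 4, 4).
v_4 = A·v_3 = (3, 0, 0).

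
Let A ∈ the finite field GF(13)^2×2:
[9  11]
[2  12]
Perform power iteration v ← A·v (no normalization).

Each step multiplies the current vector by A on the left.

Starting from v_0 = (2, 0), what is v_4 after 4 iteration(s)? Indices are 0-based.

v_4 = (10, 2)

v_0 = (2, 0).
v_1 = A·v_0 = (5, 4).
v_2 = A·v_1 = (11, 6).
v_3 = A·v_2 = (9, 3).
v_4 = A·v_3 = (10, 2).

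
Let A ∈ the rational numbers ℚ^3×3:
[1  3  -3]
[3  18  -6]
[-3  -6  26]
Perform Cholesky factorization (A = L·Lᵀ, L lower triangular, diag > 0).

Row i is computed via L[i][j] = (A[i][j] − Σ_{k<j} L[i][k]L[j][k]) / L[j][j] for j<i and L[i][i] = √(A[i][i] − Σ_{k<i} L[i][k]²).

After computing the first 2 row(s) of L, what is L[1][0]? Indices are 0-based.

L[1][0] = 3

Step 1: L[0][0] = √(1) = 1.
  L[1][0] = (3) / L[0][0] = 3.
Step 2: L[1][1] = √(9) = 3.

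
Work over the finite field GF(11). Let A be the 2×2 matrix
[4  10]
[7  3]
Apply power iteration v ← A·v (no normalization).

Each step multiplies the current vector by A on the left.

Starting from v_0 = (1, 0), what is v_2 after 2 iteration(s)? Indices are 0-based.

v_0 = (1, 0).
v_1 = A·v_0 = (4, 7).
v_2 = A·v_1 = (9, 5).

v_2 = (9, 5)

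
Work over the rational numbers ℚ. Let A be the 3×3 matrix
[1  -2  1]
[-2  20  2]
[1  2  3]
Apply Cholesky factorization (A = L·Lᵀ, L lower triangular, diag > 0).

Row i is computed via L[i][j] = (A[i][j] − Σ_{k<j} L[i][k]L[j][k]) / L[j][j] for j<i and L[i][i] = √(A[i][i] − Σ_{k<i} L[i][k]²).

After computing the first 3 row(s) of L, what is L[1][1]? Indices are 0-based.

L[1][1] = 4

Step 1: L[0][0] = √(1) = 1.
  L[1][0] = (-2) / L[0][0] = -2.
Step 2: L[1][1] = √(16) = 4.
  L[2][0] = (1) / L[0][0] = 1.
  L[2][1] = (4) / L[1][1] = 1.
Step 3: L[2][2] = √(1) = 1.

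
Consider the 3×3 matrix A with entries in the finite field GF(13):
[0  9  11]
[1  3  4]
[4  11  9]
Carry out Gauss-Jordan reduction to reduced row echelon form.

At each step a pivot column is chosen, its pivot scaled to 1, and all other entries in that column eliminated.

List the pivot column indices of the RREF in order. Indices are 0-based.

pivot columns: 0, 1

pivot(0,0): swap R0↔R1
pivot(0,0)=1: scale R0 → (1, 3, 4)
  clear (2,0): R2 −= (4)R0 → (0, 12, 6)
pivot(1,1)=9: scale R1 → (0, 1, 7)
  clear (0,1): R0 −= (3)R1 → (1, 0, 9)
  clear (2,1): R2 −= (12)R1 → (0, 0, 0)
col 2: no nonzero at/below row 2; advance.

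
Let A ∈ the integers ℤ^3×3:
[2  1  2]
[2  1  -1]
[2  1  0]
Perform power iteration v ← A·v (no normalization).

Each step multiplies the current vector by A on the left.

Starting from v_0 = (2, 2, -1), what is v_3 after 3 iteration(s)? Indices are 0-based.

v_3 = (93, 48, 63)

v_0 = (2, 2, -1).
v_1 = A·v_0 = (4, 7, 6).
v_2 = A·v_1 = (27, 9, 15).
v_3 = A·v_2 = (93, 48, 63).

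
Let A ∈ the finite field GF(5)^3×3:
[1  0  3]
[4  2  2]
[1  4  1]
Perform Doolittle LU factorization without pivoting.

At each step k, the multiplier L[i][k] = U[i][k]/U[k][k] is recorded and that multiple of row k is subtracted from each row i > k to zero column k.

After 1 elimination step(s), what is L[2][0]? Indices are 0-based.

Step 1: pivot at (0,0) is 1.
  row1 ← row1 − (4)·row0  ⇒  L[1][0]=4, U row1=(0, 2, 0)
  row2 ← row2 − (1)·row0  ⇒  L[2][0]=1, U row2=(0, 4, 3)

L[2][0] = 1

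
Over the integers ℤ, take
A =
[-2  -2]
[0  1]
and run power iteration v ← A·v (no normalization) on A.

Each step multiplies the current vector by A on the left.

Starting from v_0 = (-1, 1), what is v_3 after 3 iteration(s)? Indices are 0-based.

v_0 = (-1, 1).
v_1 = A·v_0 = (0, 1).
v_2 = A·v_1 = (-2, 1).
v_3 = A·v_2 = (2, 1).

v_3 = (2, 1)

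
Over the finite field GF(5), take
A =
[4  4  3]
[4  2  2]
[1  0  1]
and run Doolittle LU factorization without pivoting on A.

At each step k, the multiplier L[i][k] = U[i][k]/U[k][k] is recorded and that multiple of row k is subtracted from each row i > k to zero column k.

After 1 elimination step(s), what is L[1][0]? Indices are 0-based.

L[1][0] = 1

k=0: U[0][0]=4
  eliminate (1,0): mult=1, new row 1: (0, 3, 4); set L[1][0]=1
  eliminate (2,0): mult=4, new row 2: (0, 4, 4); set L[2][0]=4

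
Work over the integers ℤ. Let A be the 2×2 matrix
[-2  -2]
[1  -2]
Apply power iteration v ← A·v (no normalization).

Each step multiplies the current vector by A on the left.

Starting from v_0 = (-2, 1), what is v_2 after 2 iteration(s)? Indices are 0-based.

v_0 = (-2, 1).
v_1 = A·v_0 = (2, -4).
v_2 = A·v_1 = (4, 10).

v_2 = (4, 10)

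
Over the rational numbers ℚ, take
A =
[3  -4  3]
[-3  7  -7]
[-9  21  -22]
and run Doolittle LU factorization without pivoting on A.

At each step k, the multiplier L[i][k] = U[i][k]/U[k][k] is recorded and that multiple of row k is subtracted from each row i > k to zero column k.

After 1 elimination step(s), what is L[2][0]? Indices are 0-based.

Step 1: pivot at (0,0) is 3.
  row1 ← row1 − (-1)·row0  ⇒  L[1][0]=-1, U row1=(0, 3, -4)
  row2 ← row2 − (-3)·row0  ⇒  L[2][0]=-3, U row2=(0, 9, -13)

L[2][0] = -3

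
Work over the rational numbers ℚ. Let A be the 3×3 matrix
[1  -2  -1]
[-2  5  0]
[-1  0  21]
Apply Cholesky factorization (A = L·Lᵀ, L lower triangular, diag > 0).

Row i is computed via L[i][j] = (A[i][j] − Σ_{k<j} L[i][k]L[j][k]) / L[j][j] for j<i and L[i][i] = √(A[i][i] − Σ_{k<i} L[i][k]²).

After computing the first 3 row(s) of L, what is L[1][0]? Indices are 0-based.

L[1][0] = -2

Step 1: L[0][0] = √(1) = 1.
  L[1][0] = (-2) / L[0][0] = -2.
Step 2: L[1][1] = √(1) = 1.
  L[2][0] = (-1) / L[0][0] = -1.
  L[2][1] = (-2) / L[1][1] = -2.
Step 3: L[2][2] = √(16) = 4.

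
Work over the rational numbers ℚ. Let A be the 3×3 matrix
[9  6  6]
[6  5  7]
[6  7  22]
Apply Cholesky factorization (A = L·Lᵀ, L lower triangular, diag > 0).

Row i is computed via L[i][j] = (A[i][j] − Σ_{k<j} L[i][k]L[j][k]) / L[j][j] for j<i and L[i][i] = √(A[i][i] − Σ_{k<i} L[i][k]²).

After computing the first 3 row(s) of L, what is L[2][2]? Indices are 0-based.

Step 1: L[0][0] = √(9) = 3.
  L[1][0] = (6) / L[0][0] = 2.
Step 2: L[1][1] = √(1) = 1.
  L[2][0] = (6) / L[0][0] = 2.
  L[2][1] = (3) / L[1][1] = 3.
Step 3: L[2][2] = √(9) = 3.

L[2][2] = 3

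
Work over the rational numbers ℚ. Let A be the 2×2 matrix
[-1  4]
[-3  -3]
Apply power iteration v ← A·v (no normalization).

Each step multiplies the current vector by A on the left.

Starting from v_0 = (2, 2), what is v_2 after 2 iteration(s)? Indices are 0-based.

v_0 = (2, 2).
v_1 = A·v_0 = (6, -12).
v_2 = A·v_1 = (-54, 18).

v_2 = (-54, 18)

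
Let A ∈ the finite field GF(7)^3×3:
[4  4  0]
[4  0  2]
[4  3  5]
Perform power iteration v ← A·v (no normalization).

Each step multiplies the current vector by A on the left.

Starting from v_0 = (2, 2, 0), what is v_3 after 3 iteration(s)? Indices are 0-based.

v_0 = (2, 2, 0).
v_1 = A·v_0 = (2, 1, 0).
v_2 = A·v_1 = (5, 1, 4).
v_3 = A·v_2 = (3, 0, 1).

v_3 = (3, 0, 1)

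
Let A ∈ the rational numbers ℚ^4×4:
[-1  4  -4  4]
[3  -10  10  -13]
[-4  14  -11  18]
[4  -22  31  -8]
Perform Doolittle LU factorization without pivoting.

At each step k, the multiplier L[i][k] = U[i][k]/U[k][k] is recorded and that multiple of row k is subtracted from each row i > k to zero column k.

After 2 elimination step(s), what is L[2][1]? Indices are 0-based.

L[2][1] = -1

k=0: U[0][0]=-1
  eliminate (1,0): mult=-3, new row 1: (0, 2, -2, -1); set L[1][0]=-3
  eliminate (2,0): mult=4, new row 2: (0, -2, 5, 2); set L[2][0]=4
  eliminate (3,0): mult=-4, new row 3: (0, -6, 15, 8); set L[3][0]=-4
k=1: U[1][1]=2
  eliminate (2,1): mult=-1, new row 2: (0, 0, 3, 1); set L[2][1]=-1
  eliminate (3,1): mult=-3, new row 3: (0, 0, 9, 5); set L[3][1]=-3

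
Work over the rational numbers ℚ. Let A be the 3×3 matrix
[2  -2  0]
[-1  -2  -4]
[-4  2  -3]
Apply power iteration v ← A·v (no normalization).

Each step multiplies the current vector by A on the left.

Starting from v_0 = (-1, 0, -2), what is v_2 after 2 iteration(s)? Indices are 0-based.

v_0 = (-1, 0, -2).
v_1 = A·v_0 = (-2, 9, 10).
v_2 = A·v_1 = (-22, -56, -4).

v_2 = (-22, -56, -4)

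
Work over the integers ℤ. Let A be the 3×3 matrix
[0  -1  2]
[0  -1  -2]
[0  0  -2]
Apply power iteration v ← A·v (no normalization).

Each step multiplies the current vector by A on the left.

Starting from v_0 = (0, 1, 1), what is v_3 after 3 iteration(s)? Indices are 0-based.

v_0 = (0, 1, 1).
v_1 = A·v_0 = (1, -3, -2).
v_2 = A·v_1 = (-1, 7, 4).
v_3 = A·v_2 = (1, -15, -8).

v_3 = (1, -15, -8)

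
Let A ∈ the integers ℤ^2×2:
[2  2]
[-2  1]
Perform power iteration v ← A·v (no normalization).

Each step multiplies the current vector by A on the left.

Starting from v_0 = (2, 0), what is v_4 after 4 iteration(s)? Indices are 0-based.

v_4 = (-72, 36)

v_0 = (2, 0).
v_1 = A·v_0 = (4, -4).
v_2 = A·v_1 = (0, -12).
v_3 = A·v_2 = (-24, -12).
v_4 = A·v_3 = (-72, 36).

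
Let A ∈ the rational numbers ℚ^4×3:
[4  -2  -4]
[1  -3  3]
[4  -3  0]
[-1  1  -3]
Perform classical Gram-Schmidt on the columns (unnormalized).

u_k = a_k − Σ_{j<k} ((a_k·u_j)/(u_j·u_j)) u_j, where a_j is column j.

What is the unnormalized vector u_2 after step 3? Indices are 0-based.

Step 1: u_0 = a_0 = (4, 1, 4, -1).
Step 2: u_1 = a_1 − (-12/17)·u_0 = (14/17, -39/17, -3/17, 5/17).
Step 3: u_2 = a_2 − (-5/17)·u_0 − (-188/103)·u_1 = (-136/103, -92/103, 88/103, -284/103).

u_2 = (-136/103, -92/103, 88/103, -284/103)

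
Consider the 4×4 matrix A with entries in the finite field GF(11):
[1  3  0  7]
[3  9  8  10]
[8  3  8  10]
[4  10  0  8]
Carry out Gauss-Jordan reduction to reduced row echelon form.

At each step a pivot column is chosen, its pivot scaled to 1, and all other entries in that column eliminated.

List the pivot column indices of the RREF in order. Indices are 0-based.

pivot columns: 0, 1, 2, 3

pivot(0,0)=1: scale R0 → (1, 3, 0, 7)
  clear (1,0): R1 −= (3)R0 → (0, 0, 8, 0)
  clear (2,0): R2 −= (8)R0 → (0, 1, 8, 9)
  clear (3,0): R3 −= (4)R0 → (0, 9, 0, 2)
pivot(1,1): swap R1↔R2
pivot(1,1)=1: scale R1 → (0, 1, 8, 9)
  clear (0,1): R0 −= (3)R1 → (1, 0, 9, 2)
  clear (3,1): R3 −= (9)R1 → (0, 0, 5, 9)
pivot(2,2)=8: scale R2 → (0, 0, 1, 0)
  clear (0,2): R0 −= (9)R2 → (1, 0, 0, 2)
  clear (1,2): R1 −= (8)R2 → (0, 1, 0, 9)
  clear (3,2): R3 −= (5)R2 → (0, 0, 0, 9)
pivot(3,3)=9: scale R3 → (0, 0, 0, 1)
  clear (0,3): R0 −= (2)R3 → (1, 0, 0, 0)
  clear (1,3): R1 −= (9)R3 → (0, 1, 0, 0)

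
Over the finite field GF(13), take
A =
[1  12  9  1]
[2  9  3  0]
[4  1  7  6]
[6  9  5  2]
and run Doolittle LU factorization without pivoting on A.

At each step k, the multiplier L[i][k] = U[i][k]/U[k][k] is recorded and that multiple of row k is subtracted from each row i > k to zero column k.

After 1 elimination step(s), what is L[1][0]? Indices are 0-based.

L[1][0] = 2

k=0: U[0][0]=1
  eliminate (1,0): mult=2, new row 1: (0, 11, 11, 11); set L[1][0]=2
  eliminate (2,0): mult=4, new row 2: (0, 5, 10, 2); set L[2][0]=4
  eliminate (3,0): mult=6, new row 3: (0, 2, 3, 9); set L[3][0]=6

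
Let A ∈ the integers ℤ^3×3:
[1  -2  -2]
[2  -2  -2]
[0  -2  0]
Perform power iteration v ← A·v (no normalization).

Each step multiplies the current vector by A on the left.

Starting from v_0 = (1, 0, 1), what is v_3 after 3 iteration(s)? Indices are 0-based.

v_0 = (1, 0, 1).
v_1 = A·v_0 = (-1, 0, 0).
v_2 = A·v_1 = (-1, -2, 0).
v_3 = A·v_2 = (3, 2, 4).

v_3 = (3, 2, 4)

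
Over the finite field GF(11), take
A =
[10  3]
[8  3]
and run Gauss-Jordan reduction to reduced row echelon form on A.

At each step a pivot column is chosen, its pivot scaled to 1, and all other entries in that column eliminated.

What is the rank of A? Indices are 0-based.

pivot(0,0)=10: scale R0 → (1, 8)
  clear (1,0): R1 −= (8)R0 → (0, 5)
pivot(1,1)=5: scale R1 → (0, 1)
  clear (0,1): R0 −= (8)R1 → (1, 0)

rank = 2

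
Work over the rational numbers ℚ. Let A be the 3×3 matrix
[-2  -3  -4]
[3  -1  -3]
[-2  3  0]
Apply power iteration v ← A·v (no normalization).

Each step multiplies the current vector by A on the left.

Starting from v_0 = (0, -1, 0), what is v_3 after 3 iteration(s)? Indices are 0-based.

v_3 = (-45, 1, 45)

v_0 = (0, -1, 0).
v_1 = A·v_0 = (3, 1, -3).
v_2 = A·v_1 = (3, 17, -3).
v_3 = A·v_2 = (-45, 1, 45).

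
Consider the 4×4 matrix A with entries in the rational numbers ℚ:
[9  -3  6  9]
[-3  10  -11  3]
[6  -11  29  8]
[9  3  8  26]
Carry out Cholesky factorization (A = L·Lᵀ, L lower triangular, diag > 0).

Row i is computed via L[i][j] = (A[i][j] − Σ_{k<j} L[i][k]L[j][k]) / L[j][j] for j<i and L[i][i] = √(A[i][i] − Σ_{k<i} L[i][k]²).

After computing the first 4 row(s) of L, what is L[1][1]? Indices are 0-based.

Step 1: L[0][0] = √(9) = 3.
  L[1][0] = (-3) / L[0][0] = -1.
Step 2: L[1][1] = √(9) = 3.
  L[2][0] = (6) / L[0][0] = 2.
  L[2][1] = (-9) / L[1][1] = -3.
Step 3: L[2][2] = √(16) = 4.
  L[3][0] = (9) / L[0][0] = 3.
  L[3][1] = (6) / L[1][1] = 2.
  L[3][2] = (8) / L[2][2] = 2.
Step 4: L[3][3] = √(9) = 3.

L[1][1] = 3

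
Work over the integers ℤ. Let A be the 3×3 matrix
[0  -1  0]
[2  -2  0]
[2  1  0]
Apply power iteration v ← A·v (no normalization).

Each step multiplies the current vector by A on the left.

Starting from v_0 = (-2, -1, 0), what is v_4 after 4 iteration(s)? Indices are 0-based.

v_4 = (8, 4, -20)

v_0 = (-2, -1, 0).
v_1 = A·v_0 = (1, -2, -5).
v_2 = A·v_1 = (2, 6, 0).
v_3 = A·v_2 = (-6, -8, 10).
v_4 = A·v_3 = (8, 4, -20).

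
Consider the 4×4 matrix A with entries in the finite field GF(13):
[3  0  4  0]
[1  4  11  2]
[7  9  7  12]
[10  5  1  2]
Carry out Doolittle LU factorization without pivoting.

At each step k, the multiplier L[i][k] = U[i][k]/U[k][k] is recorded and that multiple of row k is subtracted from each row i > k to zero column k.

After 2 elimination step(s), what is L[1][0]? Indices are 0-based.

k=0: U[0][0]=3
  eliminate (1,0): mult=9, new row 1: (0, 4, 1, 2); set L[1][0]=9
  eliminate (2,0): mult=11, new row 2: (0, 9, 2, 12); set L[2][0]=11
  eliminate (3,0): mult=12, new row 3: (0, 5, 5, 2); set L[3][0]=12
k=1: U[1][1]=4
  eliminate (2,1): mult=12, new row 2: (0, 0, 3, 1); set L[2][1]=12
  eliminate (3,1): mult=11, new row 3: (0, 0, 7, 6); set L[3][1]=11

L[1][0] = 9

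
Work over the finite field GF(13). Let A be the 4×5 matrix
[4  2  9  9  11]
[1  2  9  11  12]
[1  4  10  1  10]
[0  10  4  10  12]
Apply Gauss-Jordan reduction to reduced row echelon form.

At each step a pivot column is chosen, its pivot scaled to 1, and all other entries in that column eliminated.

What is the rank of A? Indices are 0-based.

[1] R0 /= 4  ⇒  (1, 7, 12, 12, 6)
     R1 -= 1·R0  ⇒  (0, 8, 10, 12, 6)
     R2 -= 1·R0  ⇒  (0, 10, 11, 2, 4)
[2] R1 /= 8  ⇒  (0, 1, 11, 8, 4)
     R0 -= 7·R1  ⇒  (1, 0, 0, 8, 4)
     R2 -= 10·R1  ⇒  (0, 0, 5, 0, 3)
     R3 -= 10·R1  ⇒  (0, 0, 11, 8, 11)
[3] R2 /= 5  ⇒  (0, 0, 1, 0, 11)
     R1 -= 11·R2  ⇒  (0, 1, 0, 8, 0)
     R3 -= 11·R2  ⇒  (0, 0, 0, 8, 7)
[4] R3 /= 8  ⇒  (0, 0, 0, 1, 9)
     R0 -= 8·R3  ⇒  (1, 0, 0, 0, 10)
     R1 -= 8·R3  ⇒  (0, 1, 0, 0, 6)

rank = 4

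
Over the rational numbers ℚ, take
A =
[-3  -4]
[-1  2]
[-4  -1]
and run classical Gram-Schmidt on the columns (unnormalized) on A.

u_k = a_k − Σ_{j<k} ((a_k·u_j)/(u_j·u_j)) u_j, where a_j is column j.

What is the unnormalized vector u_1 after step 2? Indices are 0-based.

u_1 = (-31/13, 33/13, 15/13)

Step 1: u_0 = a_0 = (-3, -1, -4).
Step 2: u_1 = a_1 − (7/13)·u_0 = (-31/13, 33/13, 15/13).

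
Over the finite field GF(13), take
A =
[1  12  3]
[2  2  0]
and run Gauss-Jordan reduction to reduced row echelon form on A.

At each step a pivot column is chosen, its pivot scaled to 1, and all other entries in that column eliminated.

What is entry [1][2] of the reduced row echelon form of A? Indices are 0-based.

step 1: normalize row 0 (÷1) = (1, 12, 3)
  row 1: subtract 2×row0 = (0, 4, 7)
step 2: normalize row 1 (÷4) = (0, 1, 5)
  row 0: subtract 12×row1 = (1, 0, 8)

M[1][2] = 5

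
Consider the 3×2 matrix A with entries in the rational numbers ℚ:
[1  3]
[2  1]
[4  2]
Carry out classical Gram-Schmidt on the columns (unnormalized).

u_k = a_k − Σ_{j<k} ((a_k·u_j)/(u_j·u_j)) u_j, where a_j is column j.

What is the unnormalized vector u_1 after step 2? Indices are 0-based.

u_1 = (50/21, -5/21, -10/21)

Step 1: u_0 = a_0 = (1, 2, 4).
Step 2: u_1 = a_1 − (13/21)·u_0 = (50/21, -5/21, -10/21).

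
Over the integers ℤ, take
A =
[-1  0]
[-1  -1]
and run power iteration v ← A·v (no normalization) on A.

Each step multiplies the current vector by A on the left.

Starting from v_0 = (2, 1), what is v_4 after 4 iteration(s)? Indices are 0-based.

v_4 = (2, 9)

v_0 = (2, 1).
v_1 = A·v_0 = (-2, -3).
v_2 = A·v_1 = (2, 5).
v_3 = A·v_2 = (-2, -7).
v_4 = A·v_3 = (2, 9).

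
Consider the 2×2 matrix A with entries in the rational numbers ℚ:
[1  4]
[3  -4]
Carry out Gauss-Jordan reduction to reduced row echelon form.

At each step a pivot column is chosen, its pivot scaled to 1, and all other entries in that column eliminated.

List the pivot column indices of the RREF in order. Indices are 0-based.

pivot(0,0)=1: scale R0 → (1, 4)
  clear (1,0): R1 −= (3)R0 → (0, -16)
pivot(1,1)=-16: scale R1 → (0, 1)
  clear (0,1): R0 −= (4)R1 → (1, 0)

pivot columns: 0, 1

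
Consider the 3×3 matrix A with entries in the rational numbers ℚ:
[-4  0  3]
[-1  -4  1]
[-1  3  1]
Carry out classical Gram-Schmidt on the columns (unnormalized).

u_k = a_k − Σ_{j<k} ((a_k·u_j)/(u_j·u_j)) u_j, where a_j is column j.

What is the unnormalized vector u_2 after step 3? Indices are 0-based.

u_2 = (-49/449, 84/449, 112/449)

Step 1: u_0 = a_0 = (-4, -1, -1).
Step 2: u_1 = a_1 − (1/18)·u_0 = (2/9, -71/18, 55/18).
Step 3: u_2 = a_2 − (-7/9)·u_0 − (-4/449)·u_1 = (-49/449, 84/449, 112/449).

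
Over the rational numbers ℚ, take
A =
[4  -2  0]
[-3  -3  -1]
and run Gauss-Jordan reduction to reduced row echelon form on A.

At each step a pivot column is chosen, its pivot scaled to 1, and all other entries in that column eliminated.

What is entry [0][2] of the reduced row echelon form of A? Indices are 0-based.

[1] R0 /= 4  ⇒  (1, -1/2, 0)
     R1 -= -3·R0  ⇒  (0, -9/2, -1)
[2] R1 /= -9/2  ⇒  (0, 1, 2/9)
     R0 -= -1/2·R1  ⇒  (1, 0, 1/9)

M[0][2] = 1/9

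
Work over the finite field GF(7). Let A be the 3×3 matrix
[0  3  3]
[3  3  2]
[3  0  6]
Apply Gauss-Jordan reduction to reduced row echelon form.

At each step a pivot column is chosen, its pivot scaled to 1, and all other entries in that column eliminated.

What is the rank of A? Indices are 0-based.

[1] R0 <-> R1
[1] R0 /= 3  ⇒  (1, 1, 3)
     R2 -= 3·R0  ⇒  (0, 4, 4)
[2] R1 /= 3  ⇒  (0, 1, 1)
     R0 -= 1·R1  ⇒  (1, 0, 2)
     R2 -= 4·R1  ⇒  (0, 0, 0)
column 2 empty below row 2

rank = 2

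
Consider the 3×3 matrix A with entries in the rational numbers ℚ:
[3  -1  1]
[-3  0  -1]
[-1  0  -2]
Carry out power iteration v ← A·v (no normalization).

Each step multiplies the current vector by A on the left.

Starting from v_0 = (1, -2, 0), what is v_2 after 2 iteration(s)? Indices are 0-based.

v_2 = (17, -14, -3)

v_0 = (1, -2, 0).
v_1 = A·v_0 = (5, -3, -1).
v_2 = A·v_1 = (17, -14, -3).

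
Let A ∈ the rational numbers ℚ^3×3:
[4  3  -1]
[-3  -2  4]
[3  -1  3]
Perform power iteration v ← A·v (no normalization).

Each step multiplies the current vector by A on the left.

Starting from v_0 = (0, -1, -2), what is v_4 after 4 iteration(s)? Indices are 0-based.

v_4 = (-163, -141, -472)

v_0 = (0, -1, -2).
v_1 = A·v_0 = (-1, -6, -5).
v_2 = A·v_1 = (-17, -5, -12).
v_3 = A·v_2 = (-71, 13, -82).
v_4 = A·v_3 = (-163, -141, -472).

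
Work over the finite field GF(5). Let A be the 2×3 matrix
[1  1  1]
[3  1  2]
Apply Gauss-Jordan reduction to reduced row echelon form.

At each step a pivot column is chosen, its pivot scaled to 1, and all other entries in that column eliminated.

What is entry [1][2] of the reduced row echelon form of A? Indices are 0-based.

[1] R0 /= 1  ⇒  (1, 1, 1)
     R1 -= 3·R0  ⇒  (0, 3, 4)
[2] R1 /= 3  ⇒  (0, 1, 3)
     R0 -= 1·R1  ⇒  (1, 0, 3)

M[1][2] = 3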